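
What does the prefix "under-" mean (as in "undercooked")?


Prefix: under-
Example: undercooked = under- + cooked
Meaning = insufficient


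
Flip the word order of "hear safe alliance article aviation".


Original: "hear safe alliance article aviation"
Words (1..n): hear | safe | alliance | article | aviation
Reversed (n..1): aviation | article | alliance | safe | hear
Result = "aviation article alliance safe hear"


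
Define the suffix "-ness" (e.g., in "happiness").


Suffix: -ness
As in: happiness -> happy + -ness, with a spelling change
Meaning = state of being


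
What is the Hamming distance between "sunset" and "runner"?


Comparing character by character (same length = 6):
  Pos 0: 's' vs 'r' !=
  Pos 1: 'u' vs 'u' =
  Pos 2: 'n' vs 'n' =
  Pos 3: 's' vs 'n' !=
  Pos 4: 'e' vs 'e' =
  Pos 5: 't' vs 'r' !=
Hamming distance = 3


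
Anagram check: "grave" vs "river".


Word 1: "grave" → sorted: aegrv
Word 2: "river" → sorted: eirrv
Same letters? aegrv != eirrv
Anagram = No


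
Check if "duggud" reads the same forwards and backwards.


Word: "duggud"
Reversed: "duggud"
Forward == Backward? duggud == duggud
Palindrome = Yes


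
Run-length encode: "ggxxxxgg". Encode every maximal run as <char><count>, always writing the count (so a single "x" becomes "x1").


String: "ggxxxxgg"
Scanning for consecutive runs:
  'g' x 2
  'x' x 4
  'g' x 2
RLE = "g2x4g2"


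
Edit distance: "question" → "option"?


Word 1: "question" (length 8)
Word 2: "option" (length 6)
One optimal edit sequence (insert/delete/substitute each cost 1):
  1. delete 'q'  (+1)
  2. delete 'u'  (+1)
  3. substitute 'e' -> 'o'  (+1)
  4. substitute 's' -> 'p'  (+1)
  5. keep 't'
  6. keep 'i'
  7. keep 'o'
  8. keep 'n'
Total edit operations: 4
Edit distance = 4


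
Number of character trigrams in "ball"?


Word: "ball" (length 4)
Number of 3-grams = length - 3 + 1 = 4 - 3 + 1
= 2


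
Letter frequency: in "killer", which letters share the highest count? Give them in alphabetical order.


Word: "killer"
Letter counts:
  'e': 1
  'i': 1
  'k': 1
  'l': 2
  'r': 1
Maximum count = 2
Most frequent = 'l' (2 times each)


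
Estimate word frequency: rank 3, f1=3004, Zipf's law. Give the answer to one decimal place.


Zipf's law: f(r) = f(1) / r
f(1) = 3004
f(3) = 3004 / 3
= 1001.3 occurrences


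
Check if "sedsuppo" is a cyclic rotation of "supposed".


Word: "supposed", Candidate: "sedsuppo"
Method: check if candidate is substring of word+word
"supposedsupposed" contains "sedsuppo"? Yes
Is rotation = Yes


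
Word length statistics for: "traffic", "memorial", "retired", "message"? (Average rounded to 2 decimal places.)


Lengths: "traffic"=7, "memorial"=8, "retired"=7, "message"=7
Sum = 29, Count = 4
Average = 29/4 = 7.25
= avg=7.25, min=7, max=8


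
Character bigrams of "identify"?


Word: "identify" (length 8)
Number of bigrams = 8 - 2 + 1 = 7
  Position 0: "id"
  Position 1: "de"
  Position 2: "en"
  Position 3: "nt"
  Position 4: "ti"
  Position 5: "if"
  Position 6: "fy"
Bigrams = "id", "de", "en", "nt", "ti", "if", "fy"


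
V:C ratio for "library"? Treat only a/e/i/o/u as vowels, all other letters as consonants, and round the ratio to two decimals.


Word: "library"
Vowels (a,e,i,o,u): 2
Consonants: 5
Ratio = 2/5
= 0.40


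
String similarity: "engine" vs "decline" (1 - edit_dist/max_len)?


Word 1: "engine" (length 6)
Word 2: "decline" (length 7)
One optimal edit sequence:
  1. insert 'd'  (+1)
  2. keep 'e'
  3. substitute 'n' -> 'c'  (+1)
  4. substitute 'g' -> 'l'  (+1)
  5. keep 'i'
  6. keep 'n'
  7. keep 'e'
Edit distance = 3
Max length = max(6, 7) = 7
Similarity = 1 - 3/7
= 0.5714


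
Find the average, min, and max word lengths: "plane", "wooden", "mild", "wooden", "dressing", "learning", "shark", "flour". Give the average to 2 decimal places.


Lengths: "plane"=5, "wooden"=6, "mild"=4, "wooden"=6, "dressing"=8, "learning"=8, "shark"=5, "flour"=5
Sum = 47, Count = 8
Average = 47/8 = 5.88
= avg=5.88, min=4, max=8


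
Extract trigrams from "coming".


Word: "coming" (length 6)
Number of trigrams = 6 - 3 + 1 = 4
  Position 0: "com"
  Position 1: "omi"
  Position 2: "min"
  Position 3: "ing"
Trigrams = "com", "omi", "min", "ing"


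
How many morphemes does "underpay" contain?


Word: "underpay"
Morphemes: under- + pay
Each morpheme carries meaning
= 2 morphemes


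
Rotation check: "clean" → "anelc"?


Word: "clean", Candidate: "anelc"
Method: check if candidate is substring of word+word
"cleanclean" contains "anelc"? No
Is rotation = No


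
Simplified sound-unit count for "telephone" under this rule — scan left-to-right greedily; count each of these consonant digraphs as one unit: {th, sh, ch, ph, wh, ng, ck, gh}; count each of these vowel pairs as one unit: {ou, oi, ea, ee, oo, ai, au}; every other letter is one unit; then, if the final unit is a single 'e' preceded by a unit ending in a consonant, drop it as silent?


Word: "telephone" (9 letters)
Left-to-right scan:
  [1] 't' (letter)
  [2] 'e' (letter)
  [3] 'l' (letter)
  [4] 'e' (letter)
  [5] 'ph' (digraph)
  [6] 'o' (letter)
  [7] 'n' (letter)
  [8] 'e' (letter)
Units from scan: 8
Final unit is 'e' after a consonant -> drop as silent (-1)
Sound units = 7 units


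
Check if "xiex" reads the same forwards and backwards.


Word: "xiex"
Reversed: "xeix"
Forward == Backward? xiex != xeix
Palindrome = No


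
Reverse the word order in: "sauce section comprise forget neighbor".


Original: "sauce section comprise forget neighbor"
Words (1..n): sauce | section | comprise | forget | neighbor
Reversed (n..1): neighbor | forget | comprise | section | sauce
Result = "neighbor forget comprise section sauce"


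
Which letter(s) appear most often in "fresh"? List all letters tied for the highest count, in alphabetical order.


Word: "fresh"
Letter counts:
  'e': 1
  'f': 1
  'h': 1
  'r': 1
  's': 1
Maximum count = 1
Most frequent = 'e', 'f', 'h', 'r', 's' (1 time each)


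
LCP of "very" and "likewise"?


Word 1: "very"
Word 2: "likewise"
Comparing from start:
  Pos 0: 'v' != 'l' (stop)
LCP = "" (length 0)


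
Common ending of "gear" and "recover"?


Word 1: "gear"
Word 2: "recover"
Comparing from end:
  Pos -1: 'r' == 'r'
  Pos -2: 'a' != 'e' (stop)
LCS = "r" (length 1)


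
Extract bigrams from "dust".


Word: "dust" (length 4)
Number of bigrams = 4 - 2 + 1 = 3
  Position 0: "du"
  Position 1: "us"
  Position 2: "st"
Bigrams = "du", "us", "st"


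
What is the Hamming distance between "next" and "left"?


Comparing character by character (same length = 4):
  Pos 0: 'n' vs 'l' !=
  Pos 1: 'e' vs 'e' =
  Pos 2: 'x' vs 'f' !=
  Pos 3: 't' vs 't' =
Hamming distance = 2


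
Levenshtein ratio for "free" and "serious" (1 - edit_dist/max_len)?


Word 1: "free" (length 4)
Word 2: "serious" (length 7)
One optimal edit sequence:
  1. insert 's'  (+1)
  2. substitute 'f' -> 'e'  (+1)
  3. keep 'r'
  4. insert 'i'  (+1)
  5. insert 'o'  (+1)
  6. substitute 'e' -> 'u'  (+1)
  7. substitute 'e' -> 's'  (+1)
Edit distance = 6
Max length = max(4, 7) = 7
Similarity = 1 - 6/7
= 0.1429


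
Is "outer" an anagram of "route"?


Word 1: "route" → sorted: eortu
Word 2: "outer" → sorted: eortu
Same letters? eortu == eortu
Anagram = Yes


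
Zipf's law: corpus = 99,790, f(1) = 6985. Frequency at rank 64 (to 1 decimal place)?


Zipf's law: f(r) = f(1) / r
f(1) = 6985
f(64) = 6985 / 64
= 109.1 occurrences


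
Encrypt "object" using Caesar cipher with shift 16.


Word: "object"
Shift: 16
Each letter → (letter + shift) mod 26:
  'o' (14) + 16 = 4 → 'e'
  'b' (1) + 16 = 17 → 'r'
  'j' (9) + 16 = 25 → 'z'
  'e' (4) + 16 = 20 → 'u'
  'c' (2) + 16 = 18 → 's'
  't' (19) + 16 = 9 → 'j'
Result = "erzusj"


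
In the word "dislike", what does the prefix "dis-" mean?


Prefix: dis-
As in: dislike -> dis- + like
Meaning = not / opposite


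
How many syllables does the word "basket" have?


Word: "basket"
Syllable breakdown: bas / ket
Counting: 2 parts
= 2 syllables


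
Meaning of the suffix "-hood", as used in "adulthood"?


Suffix: -hood
Example: adulthood (adult + -hood)
Meaning = state / condition


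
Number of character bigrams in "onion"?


Word: "onion" (length 5)
Number of 2-grams = length - 2 + 1 = 5 - 2 + 1
= 4


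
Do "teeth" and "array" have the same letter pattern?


Pattern of "teeth": [0, 1, 1, 0, 2]
Pattern of "array": [0, 1, 1, 0, 2]
Patterns match
Same pattern = Yes


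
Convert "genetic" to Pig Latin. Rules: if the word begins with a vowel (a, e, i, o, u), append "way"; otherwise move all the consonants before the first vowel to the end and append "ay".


Word: "genetic"
Starts with consonant(s) → move to end, add 'ay'
Consonant cluster: "g"
Pig Latin = "eneticgay"


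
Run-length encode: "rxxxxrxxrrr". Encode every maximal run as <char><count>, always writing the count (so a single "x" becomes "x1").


String: "rxxxxrxxrrr"
Scanning for consecutive runs:
  'r' x 1
  'x' x 4
  'r' x 1
  'x' x 2
  'r' x 3
RLE = "r1x4r1x2r3"


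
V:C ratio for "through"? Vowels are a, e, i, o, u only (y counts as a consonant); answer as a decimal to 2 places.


Word: "through"
Vowels (a,e,i,o,u): 2
Consonants: 5
Ratio = 2/5
= 0.40


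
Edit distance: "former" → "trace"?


Word 1: "former" (length 6)
Word 2: "trace" (length 5)
One optimal edit sequence (insert/delete/substitute each cost 1):
  1. delete 'f'  (+1)
  2. substitute 'o' -> 't'  (+1)
  3. keep 'r'
  4. substitute 'm' -> 'a'  (+1)
  5. substitute 'e' -> 'c'  (+1)
  6. substitute 'r' -> 'e'  (+1)
Total edit operations: 5
Edit distance = 5


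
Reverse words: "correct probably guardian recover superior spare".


Original: "correct probably guardian recover superior spare"
Words (1..n): correct | probably | guardian | recover | superior | spare
Reversed (n..1): spare | superior | recover | guardian | probably | correct
Result = "spare superior recover guardian probably correct"


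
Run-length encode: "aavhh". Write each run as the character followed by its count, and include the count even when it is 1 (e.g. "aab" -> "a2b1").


String: "aavhh"
Scanning for consecutive runs:
  'a' x 2
  'v' x 1
  'h' x 2
RLE = "a2v1h2"


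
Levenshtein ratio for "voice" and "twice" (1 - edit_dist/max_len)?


Word 1: "voice" (length 5)
Word 2: "twice" (length 5)
One optimal edit sequence:
  1. substitute 'v' -> 't'  (+1)
  2. substitute 'o' -> 'w'  (+1)
  3. keep 'i'
  4. keep 'c'
  5. keep 'e'
Edit distance = 2
Max length = max(5, 5) = 5
Similarity = 1 - 2/5
= 0.6000


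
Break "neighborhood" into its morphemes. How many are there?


Word: "neighborhood"
Morphemes: neighbor + -hood
Each morpheme carries meaning
= 2 morphemes


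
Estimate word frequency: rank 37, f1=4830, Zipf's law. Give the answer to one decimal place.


Zipf's law: f(r) = f(1) / r
f(1) = 4830
f(37) = 4830 / 37
= 130.5 occurrences


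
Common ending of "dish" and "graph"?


Word 1: "dish"
Word 2: "graph"
Comparing from end:
  Pos -1: 'h' == 'h'
  Pos -2: 's' != 'p' (stop)
LCS = "h" (length 1)


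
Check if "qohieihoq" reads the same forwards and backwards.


Word: "qohieihoq"
Reversed: "qohieihoq"
Forward == Backward? qohieihoq == qohieihoq
Palindrome = Yes


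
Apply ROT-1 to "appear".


Word: "appear"
Shift: 1
Each letter → (letter + shift) mod 26:
  'a' (0) + 1 = 1 → 'b'
  'p' (15) + 1 = 16 → 'q'
  'p' (15) + 1 = 16 → 'q'
  'e' (4) + 1 = 5 → 'f'
  'a' (0) + 1 = 1 → 'b'
  'r' (17) + 1 = 18 → 's'
Result = "bqqfbs"


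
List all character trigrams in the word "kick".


Word: "kick" (length 4)
Number of trigrams = 4 - 3 + 1 = 2
  Position 0: "kic"
  Position 1: "ick"
Trigrams = "kic", "ick"


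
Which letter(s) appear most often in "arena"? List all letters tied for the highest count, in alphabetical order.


Word: "arena"
Letter counts:
  'a': 2
  'e': 1
  'n': 1
  'r': 1
Maximum count = 2
Most frequent = 'a' (2 times each)


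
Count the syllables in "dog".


Word: "dog"
Syllable breakdown: dog
Counting: 1 part
= 1 syllable


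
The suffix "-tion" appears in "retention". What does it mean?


Suffix: -tion
As in: retention -> retain + -tion, with a spelling change
Meaning = act or process


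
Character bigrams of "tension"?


Word: "tension" (length 7)
Number of bigrams = 7 - 2 + 1 = 6
  Position 0: "te"
  Position 1: "en"
  Position 2: "ns"
  Position 3: "si"
  Position 4: "io"
  Position 5: "on"
Bigrams = "te", "en", "ns", "si", "io", "on"


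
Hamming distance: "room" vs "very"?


Comparing character by character (same length = 4):
  Pos 0: 'r' vs 'v' !=
  Pos 1: 'o' vs 'e' !=
  Pos 2: 'o' vs 'r' !=
  Pos 3: 'm' vs 'y' !=
Hamming distance = 4


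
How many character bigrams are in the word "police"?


Word: "police" (length 6)
Number of 2-grams = length - 2 + 1 = 6 - 2 + 1
= 5


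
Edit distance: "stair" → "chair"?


Word 1: "stair" (length 5)
Word 2: "chair" (length 5)
One optimal edit sequence (insert/delete/substitute each cost 1):
  1. substitute 's' -> 'c'  (+1)
  2. substitute 't' -> 'h'  (+1)
  3. keep 'a'
  4. keep 'i'
  5. keep 'r'
Total edit operations: 2
Edit distance = 2


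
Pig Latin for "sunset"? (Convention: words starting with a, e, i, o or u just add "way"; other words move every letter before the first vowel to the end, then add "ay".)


Word: "sunset"
Starts with consonant(s) → move to end, add 'ay'
Consonant cluster: "s"
Pig Latin = "unsetsay"


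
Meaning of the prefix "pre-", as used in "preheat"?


Prefix: pre-
Example: preheat = pre- + heat
Meaning = before


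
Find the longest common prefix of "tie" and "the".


Word 1: "tie"
Word 2: "the"
Comparing from start:
  Pos 0: 't' == 't'
  Pos 1: 'i' != 'h' (stop)
LCP = "t" (length 1)


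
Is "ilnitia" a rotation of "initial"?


Word: "initial", Candidate: "ilnitia"
Method: check if candidate is substring of word+word
"initialinitial" contains "ilnitia"? No
Is rotation = No


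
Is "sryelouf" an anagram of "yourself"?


Word 1: "yourself" → sorted: eflorsuy
Word 2: "sryelouf" → sorted: eflorsuy
Same letters? eflorsuy == eflorsuy
Anagram = Yes


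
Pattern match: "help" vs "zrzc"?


Pattern of "help": [0, 1, 2, 3]
Pattern of "zrzc": [0, 1, 0, 2]
Patterns do not match
Same pattern = No


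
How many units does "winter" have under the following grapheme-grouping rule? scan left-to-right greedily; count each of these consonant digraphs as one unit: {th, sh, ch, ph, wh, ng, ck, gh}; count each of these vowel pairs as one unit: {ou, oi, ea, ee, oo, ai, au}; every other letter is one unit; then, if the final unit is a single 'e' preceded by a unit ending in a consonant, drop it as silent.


Word: "winter" (6 letters)
Left-to-right scan:
  1. 'w' (letter)
  2. 'i' (letter)
  3. 'n' (letter)
  4. 't' (letter)
  5. 'e' (letter)
  6. 'r' (letter)
Units from scan: 6
Sound units = 6 units


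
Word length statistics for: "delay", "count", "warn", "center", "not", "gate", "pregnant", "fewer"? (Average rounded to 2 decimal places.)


Lengths: "delay"=5, "count"=5, "warn"=4, "center"=6, "not"=3, "gate"=4, "pregnant"=8, "fewer"=5
Sum = 40, Count = 8
Average = 40/8 = 5.00
= avg=5.00, min=3, max=8


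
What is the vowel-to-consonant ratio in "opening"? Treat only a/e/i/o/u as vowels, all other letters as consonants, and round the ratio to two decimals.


Word: "opening"
Vowels (a,e,i,o,u): 3
Consonants: 4
Ratio = 3/4
= 0.75


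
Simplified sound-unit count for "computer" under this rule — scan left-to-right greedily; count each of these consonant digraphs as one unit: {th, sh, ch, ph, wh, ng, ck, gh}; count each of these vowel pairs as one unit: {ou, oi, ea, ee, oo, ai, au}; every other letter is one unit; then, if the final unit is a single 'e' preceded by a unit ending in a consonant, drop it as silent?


Word: "computer" (8 letters)
Left-to-right scan:
  [1] 'c' (letter)
  [2] 'o' (letter)
  [3] 'm' (letter)
  [4] 'p' (letter)
  [5] 'u' (letter)
  [6] 't' (letter)
  [7] 'e' (letter)
  [8] 'r' (letter)
Units from scan: 8
Sound units = 8 units


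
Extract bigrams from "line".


Word: "line" (length 4)
Number of bigrams = 4 - 2 + 1 = 3
  Position 0: "li"
  Position 1: "in"
  Position 2: "ne"
Bigrams = "li", "in", "ne"


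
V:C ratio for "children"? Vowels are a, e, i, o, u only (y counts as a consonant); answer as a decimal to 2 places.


Word: "children"
Vowels (a,e,i,o,u): 2
Consonants: 6
Ratio = 2/6
= 0.33


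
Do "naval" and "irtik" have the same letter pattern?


Pattern of "naval": [0, 1, 2, 1, 3]
Pattern of "irtik": [0, 1, 2, 0, 3]
Patterns do not match
Same pattern = No


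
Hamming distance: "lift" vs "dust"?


Comparing character by character (same length = 4):
  Pos 0: 'l' vs 'd' !=
  Pos 1: 'i' vs 'u' !=
  Pos 2: 'f' vs 's' !=
  Pos 3: 't' vs 't' =
Hamming distance = 3


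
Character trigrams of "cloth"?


Word: "cloth" (length 5)
Number of trigrams = 5 - 3 + 1 = 3
  Position 0: "clo"
  Position 1: "lot"
  Position 2: "oth"
Trigrams = "clo", "lot", "oth"


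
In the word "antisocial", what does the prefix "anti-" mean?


Prefix: anti-
Example: antisocial (anti- + social)
Meaning = against


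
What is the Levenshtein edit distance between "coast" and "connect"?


Word 1: "coast" (length 5)
Word 2: "connect" (length 7)
One optimal edit sequence (insert/delete/substitute each cost 1):
  1. keep 'c'
  2. keep 'o'
  3. insert 'n'  (+1)
  4. insert 'n'  (+1)
  5. substitute 'a' -> 'e'  (+1)
  6. substitute 's' -> 'c'  (+1)
  7. keep 't'
Total edit operations: 4
Edit distance = 4


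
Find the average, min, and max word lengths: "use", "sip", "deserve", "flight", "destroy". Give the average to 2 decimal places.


Lengths: "use"=3, "sip"=3, "deserve"=7, "flight"=6, "destroy"=7
Sum = 26, Count = 5
Average = 26/5 = 5.20
= avg=5.20, min=3, max=7


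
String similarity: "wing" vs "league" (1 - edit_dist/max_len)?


Word 1: "wing" (length 4)
Word 2: "league" (length 6)
One optimal edit sequence:
  1. substitute 'w' -> 'l'  (+1)
  2. substitute 'i' -> 'e'  (+1)
  3. substitute 'n' -> 'a'  (+1)
  4. keep 'g'
  5. insert 'u'  (+1)
  6. insert 'e'  (+1)
Edit distance = 5
Max length = max(4, 6) = 6
Similarity = 1 - 5/6
= 0.1667


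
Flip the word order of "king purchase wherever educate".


Original: "king purchase wherever educate"
Words (1..n): king | purchase | wherever | educate
Reversed (n..1): educate | wherever | purchase | king
Result = "educate wherever purchase king"


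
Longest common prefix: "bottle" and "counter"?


Word 1: "bottle"
Word 2: "counter"
Comparing from start:
  Pos 0: 'b' != 'c' (stop)
LCP = "" (length 0)


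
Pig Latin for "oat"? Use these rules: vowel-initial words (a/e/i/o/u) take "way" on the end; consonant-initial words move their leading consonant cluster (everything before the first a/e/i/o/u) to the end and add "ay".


Word: "oat"
Starts with vowel → add 'way'
Pig Latin = "oatway"


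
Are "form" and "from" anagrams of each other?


Word 1: "form" → sorted: fmor
Word 2: "from" → sorted: fmor
Same letters? fmor == fmor
Anagram = Yes


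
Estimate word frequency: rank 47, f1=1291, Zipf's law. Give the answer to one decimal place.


Zipf's law: f(r) = f(1) / r
f(1) = 1291
f(47) = 1291 / 47
= 27.5 occurrences


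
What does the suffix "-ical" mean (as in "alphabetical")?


Suffix: -ical
Example: alphabetical (alphabet + -ical)
Meaning = relating to


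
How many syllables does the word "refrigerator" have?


Word: "refrigerator"
Syllable breakdown: re | frig | er | a | tor
Counting: 5 parts
= 5 syllables


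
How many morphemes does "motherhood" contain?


Word: "motherhood"
Morphemes: mother / -hood
Each morpheme carries meaning
= 2 morphemes


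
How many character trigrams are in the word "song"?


Word: "song" (length 4)
Number of 3-grams = length - 3 + 1 = 4 - 3 + 1
= 2


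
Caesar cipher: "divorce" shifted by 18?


Word: "divorce"
Shift: 18
Each letter → (letter + shift) mod 26:
  'd' (3) + 18 = 21 → 'v'
  'i' (8) + 18 = 0 → 'a'
  'v' (21) + 18 = 13 → 'n'
  'o' (14) + 18 = 6 → 'g'
  'r' (17) + 18 = 9 → 'j'
  'c' (2) + 18 = 20 → 'u'
  'e' (4) + 18 = 22 → 'w'
Result = "vangjuw"


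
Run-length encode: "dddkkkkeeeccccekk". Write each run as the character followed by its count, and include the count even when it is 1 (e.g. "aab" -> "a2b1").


String: "dddkkkkeeeccccekk"
Scanning for consecutive runs:
  'd' x 3
  'k' x 4
  'e' x 3
  'c' x 4
  'e' x 1
  'k' x 2
RLE = "d3k4e3c4e1k2"


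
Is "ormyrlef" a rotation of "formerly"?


Word: "formerly", Candidate: "ormyrlef"
Method: check if candidate is substring of word+word
"formerlyformerly" contains "ormyrlef"? No
Is rotation = No


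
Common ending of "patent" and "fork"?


Word 1: "patent"
Word 2: "fork"
Comparing from end:
  Pos -1: 't' != 'k' (stop)
LCS = "" (length 0)


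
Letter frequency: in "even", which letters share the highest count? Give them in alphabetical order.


Word: "even"
Letter counts:
  'e': 2
  'n': 1
  'v': 1
Maximum count = 2
Most frequent = 'e' (2 times each)


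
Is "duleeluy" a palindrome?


Word: "duleeluy"
Reversed: "yuleelud"
Forward == Backward? duleeluy != yuleelud
Palindrome = No


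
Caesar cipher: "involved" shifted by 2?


Word: "involved"
Shift: 2
Each letter → (letter + shift) mod 26:
  'i' (8) + 2 = 10 → 'k'
  'n' (13) + 2 = 15 → 'p'
  'v' (21) + 2 = 23 → 'x'
  'o' (14) + 2 = 16 → 'q'
  'l' (11) + 2 = 13 → 'n'
  'v' (21) + 2 = 23 → 'x'
  'e' (4) + 2 = 6 → 'g'
  'd' (3) + 2 = 5 → 'f'
Result = "kpxqnxgf"


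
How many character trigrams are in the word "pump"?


Word: "pump" (length 4)
Number of 3-grams = length - 3 + 1 = 4 - 3 + 1
= 2


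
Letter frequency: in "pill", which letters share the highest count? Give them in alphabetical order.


Word: "pill"
Letter counts:
  'i': 1
  'l': 2
  'p': 1
Maximum count = 2
Most frequent = 'l' (2 times each)


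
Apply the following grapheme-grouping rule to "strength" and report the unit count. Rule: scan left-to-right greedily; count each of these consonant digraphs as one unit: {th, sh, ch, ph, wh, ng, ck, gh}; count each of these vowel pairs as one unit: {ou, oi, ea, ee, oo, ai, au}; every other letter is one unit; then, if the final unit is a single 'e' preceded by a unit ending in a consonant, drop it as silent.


Word: "strength" (8 letters)
Left-to-right scan:
  [1] 's' (letter)
  [2] 't' (letter)
  [3] 'r' (letter)
  [4] 'e' (letter)
  [5] 'ng' (digraph)
  [6] 'th' (digraph)
Units from scan: 6
Sound units = 6 units


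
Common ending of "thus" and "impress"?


Word 1: "thus"
Word 2: "impress"
Comparing from end:
  Pos -1: 's' == 's'
  Pos -2: 'u' != 's' (stop)
LCS = "s" (length 1)


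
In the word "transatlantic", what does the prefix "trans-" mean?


Prefix: trans-
Example: transatlantic (trans- + atlantic)
Meaning = across


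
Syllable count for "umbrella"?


Word: "umbrella"
Syllable breakdown: um · brel · la
Counting: 3 parts
= 3 syllables


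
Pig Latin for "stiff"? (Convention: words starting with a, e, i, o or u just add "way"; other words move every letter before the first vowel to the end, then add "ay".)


Word: "stiff"
Starts with consonant(s) → move to end, add 'ay'
Consonant cluster: "st"
Pig Latin = "iffstay"


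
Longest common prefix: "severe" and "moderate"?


Word 1: "severe"
Word 2: "moderate"
Comparing from start:
  Pos 0: 's' != 'm' (stop)
LCP = "" (length 0)


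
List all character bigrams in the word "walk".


Word: "walk" (length 4)
Number of bigrams = 4 - 2 + 1 = 3
  Position 0: "wa"
  Position 1: "al"
  Position 2: "lk"
Bigrams = "wa", "al", "lk"


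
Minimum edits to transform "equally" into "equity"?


Word 1: "equally" (length 7)
Word 2: "equity" (length 6)
One optimal edit sequence (insert/delete/substitute each cost 1):
  1. keep 'e'
  2. keep 'q'
  3. keep 'u'
  4. delete 'a'  (+1)
  5. substitute 'l' -> 'i'  (+1)
  6. substitute 'l' -> 't'  (+1)
  7. keep 'y'
Total edit operations: 3
Edit distance = 3


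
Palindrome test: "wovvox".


Word: "wovvox"
Reversed: "xovvow"
Forward == Backward? wovvox != xovvow
Palindrome = No


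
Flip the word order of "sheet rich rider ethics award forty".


Original: "sheet rich rider ethics award forty"
Words (1..n): sheet | rich | rider | ethics | award | forty
Reversed (n..1): forty | award | ethics | rider | rich | sheet
Result = "forty award ethics rider rich sheet"


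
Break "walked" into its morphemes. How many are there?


Word: "walked"
Morphemes: walk + -ed
Each morpheme carries meaning
= 2 morphemes


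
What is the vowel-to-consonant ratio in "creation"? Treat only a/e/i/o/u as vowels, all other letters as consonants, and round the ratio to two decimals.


Word: "creation"
Vowels (a,e,i,o,u): 4
Consonants: 4
Ratio = 4/4
= 1.00


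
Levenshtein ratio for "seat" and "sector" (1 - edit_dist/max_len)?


Word 1: "seat" (length 4)
Word 2: "sector" (length 6)
One optimal edit sequence:
  1. keep 's'
  2. keep 'e'
  3. substitute 'a' -> 'c'  (+1)
  4. keep 't'
  5. insert 'o'  (+1)
  6. insert 'r'  (+1)
Edit distance = 3
Max length = max(4, 6) = 6
Similarity = 1 - 3/6
= 0.5000


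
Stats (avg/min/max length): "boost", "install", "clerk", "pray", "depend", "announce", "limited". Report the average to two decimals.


Lengths: "boost"=5, "install"=7, "clerk"=5, "pray"=4, "depend"=6, "announce"=8, "limited"=7
Sum = 42, Count = 7
Average = 42/7 = 6.00
= avg=6.00, min=4, max=8


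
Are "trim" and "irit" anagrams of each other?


Word 1: "trim" → sorted: imrt
Word 2: "irit" → sorted: iirt
Same letters? imrt != iirt
Anagram = No


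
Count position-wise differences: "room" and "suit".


Comparing character by character (same length = 4):
  Pos 0: 'r' vs 's' !=
  Pos 1: 'o' vs 'u' !=
  Pos 2: 'o' vs 'i' !=
  Pos 3: 'm' vs 't' !=
Hamming distance = 4


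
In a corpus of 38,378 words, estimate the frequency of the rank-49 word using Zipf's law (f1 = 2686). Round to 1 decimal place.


Zipf's law: f(r) = f(1) / r
f(1) = 2686
f(49) = 2686 / 49
= 54.8 occurrences


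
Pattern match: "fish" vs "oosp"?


Pattern of "fish": [0, 1, 2, 3]
Pattern of "oosp": [0, 0, 1, 2]
Patterns do not match
Same pattern = No


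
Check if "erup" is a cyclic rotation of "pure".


Word: "pure", Candidate: "erup"
Method: check if candidate is substring of word+word
"purepure" contains "erup"? No
Is rotation = No


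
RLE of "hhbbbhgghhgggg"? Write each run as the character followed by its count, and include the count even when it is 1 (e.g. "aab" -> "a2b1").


String: "hhbbbhgghhgggg"
Scanning for consecutive runs:
  'h' x 2
  'b' x 3
  'h' x 1
  'g' x 2
  'h' x 2
  'g' x 4
RLE = "h2b3h1g2h2g4"


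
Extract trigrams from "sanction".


Word: "sanction" (length 8)
Number of trigrams = 8 - 3 + 1 = 6
  Position 0: "san"
  Position 1: "anc"
  Position 2: "nct"
  Position 3: "cti"
  Position 4: "tio"
  Position 5: "ion"
Trigrams = "san", "anc", "nct", "cti", "tio", "ion"


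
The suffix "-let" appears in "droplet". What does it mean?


Suffix: -let
Example: droplet = drop + -let
Meaning = small


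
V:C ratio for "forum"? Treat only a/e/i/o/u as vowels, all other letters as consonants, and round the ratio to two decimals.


Word: "forum"
Vowels (a,e,i,o,u): 2
Consonants: 3
Ratio = 2/3
= 0.67


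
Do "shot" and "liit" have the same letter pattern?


Pattern of "shot": [0, 1, 2, 3]
Pattern of "liit": [0, 1, 1, 2]
Patterns do not match
Same pattern = No


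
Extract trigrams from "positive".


Word: "positive" (length 8)
Number of trigrams = 8 - 3 + 1 = 6
  Position 0: "pos"
  Position 1: "osi"
  Position 2: "sit"
  Position 3: "iti"
  Position 4: "tiv"
  Position 5: "ive"
Trigrams = "pos", "osi", "sit", "iti", "tiv", "ive"


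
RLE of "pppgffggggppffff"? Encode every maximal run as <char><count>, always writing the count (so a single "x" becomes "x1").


String: "pppgffggggppffff"
Scanning for consecutive runs:
  'p' x 3
  'g' x 1
  'f' x 2
  'g' x 4
  'p' x 2
  'f' x 4
RLE = "p3g1f2g4p2f4"


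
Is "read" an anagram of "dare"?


Word 1: "dare" → sorted: ader
Word 2: "read" → sorted: ader
Same letters? ader == ader
Anagram = Yes


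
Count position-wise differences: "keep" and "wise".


Comparing character by character (same length = 4):
  Pos 0: 'k' vs 'w' !=
  Pos 1: 'e' vs 'i' !=
  Pos 2: 'e' vs 's' !=
  Pos 3: 'p' vs 'e' !=
Hamming distance = 4


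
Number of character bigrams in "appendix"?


Word: "appendix" (length 8)
Number of 2-grams = length - 2 + 1 = 8 - 2 + 1
= 7


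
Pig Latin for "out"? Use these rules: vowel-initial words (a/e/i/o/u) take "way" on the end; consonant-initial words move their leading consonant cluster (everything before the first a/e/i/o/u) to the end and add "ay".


Word: "out"
Starts with vowel → add 'way'
Pig Latin = "outway"


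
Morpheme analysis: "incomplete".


Word: "incomplete"
Morphemes: in- + complete
Each morpheme carries meaning
= 2 morphemes


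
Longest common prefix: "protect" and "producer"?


Word 1: "protect"
Word 2: "producer"
Comparing from start:
  Pos 0: 'p' == 'p'
  Pos 1: 'r' == 'r'
  Pos 2: 'o' == 'o'
  Pos 3: 't' != 'd' (stop)
LCP = "pro" (length 3)


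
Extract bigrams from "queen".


Word: "queen" (length 5)
Number of bigrams = 5 - 2 + 1 = 4
  Position 0: "qu"
  Position 1: "ue"
  Position 2: "ee"
  Position 3: "en"
Bigrams = "qu", "ue", "ee", "en"


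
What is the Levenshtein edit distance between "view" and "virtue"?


Word 1: "view" (length 4)
Word 2: "virtue" (length 6)
One optimal edit sequence (insert/delete/substitute each cost 1):
  1. keep 'v'
  2. keep 'i'
  3. insert 'r'  (+1)
  4. insert 't'  (+1)
  5. substitute 'e' -> 'u'  (+1)
  6. substitute 'w' -> 'e'  (+1)
Total edit operations: 4
Edit distance = 4


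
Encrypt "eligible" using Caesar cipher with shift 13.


Word: "eligible"
Shift: 13
Each letter → (letter + shift) mod 26:
  'e' (4) + 13 = 17 → 'r'
  'l' (11) + 13 = 24 → 'y'
  'i' (8) + 13 = 21 → 'v'
  'g' (6) + 13 = 19 → 't'
  'i' (8) + 13 = 21 → 'v'
  'b' (1) + 13 = 14 → 'o'
  'l' (11) + 13 = 24 → 'y'
  'e' (4) + 13 = 17 → 'r'
Result = "ryvtvoyr"


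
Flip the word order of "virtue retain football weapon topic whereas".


Original: "virtue retain football weapon topic whereas"
Words (1..n): virtue | retain | football | weapon | topic | whereas
Reversed (n..1): whereas | topic | weapon | football | retain | virtue
Result = "whereas topic weapon football retain virtue"


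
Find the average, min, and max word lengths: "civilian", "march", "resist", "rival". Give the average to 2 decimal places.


Lengths: "civilian"=8, "march"=5, "resist"=6, "rival"=5
Sum = 24, Count = 4
Average = 24/4 = 6.00
= avg=6.00, min=5, max=8


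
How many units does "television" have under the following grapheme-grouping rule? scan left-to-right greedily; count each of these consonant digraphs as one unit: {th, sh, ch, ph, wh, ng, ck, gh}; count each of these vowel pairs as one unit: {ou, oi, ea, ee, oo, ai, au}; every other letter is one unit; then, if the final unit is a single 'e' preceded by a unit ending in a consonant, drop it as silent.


Word: "television" (10 letters)
Left-to-right scan:
  (1) 't' (letter)
  (2) 'e' (letter)
  (3) 'l' (letter)
  (4) 'e' (letter)
  (5) 'v' (letter)
  (6) 'i' (letter)
  (7) 's' (letter)
  (8) 'i' (letter)
  (9) 'o' (letter)
  (10) 'n' (letter)
Units from scan: 10
Sound units = 10 units


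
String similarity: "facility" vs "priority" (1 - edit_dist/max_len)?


Word 1: "facility" (length 8)
Word 2: "priority" (length 8)
One optimal edit sequence:
  1. substitute 'f' -> 'p'  (+1)
  2. substitute 'a' -> 'r'  (+1)
  3. substitute 'c' -> 'i'  (+1)
  4. substitute 'i' -> 'o'  (+1)
  5. substitute 'l' -> 'r'  (+1)
  6. keep 'i'
  7. keep 't'
  8. keep 'y'
Edit distance = 5
Max length = max(8, 8) = 8
Similarity = 1 - 5/8
= 0.3750


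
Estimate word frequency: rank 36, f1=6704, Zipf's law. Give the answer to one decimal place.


Zipf's law: f(r) = f(1) / r
f(1) = 6704
f(36) = 6704 / 36
= 186.2 occurrences


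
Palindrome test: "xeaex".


Word: "xeaex"
Reversed: "xeaex"
Forward == Backward? xeaex == xeaex
Palindrome = Yes


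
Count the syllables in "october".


Word: "october"
Syllable breakdown: oc-to-ber
Counting: 3 parts
= 3 syllables


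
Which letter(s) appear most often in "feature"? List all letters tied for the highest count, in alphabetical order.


Word: "feature"
Letter counts:
  'a': 1
  'e': 2
  'f': 1
  'r': 1
  't': 1
  'u': 1
Maximum count = 2
Most frequent = 'e' (2 times each)


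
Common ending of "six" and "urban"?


Word 1: "six"
Word 2: "urban"
Comparing from end:
  Pos -1: 'x' != 'n' (stop)
LCS = "" (length 0)


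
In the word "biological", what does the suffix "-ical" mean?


Suffix: -ical
Example: biological = biology + -ical, with a spelling change
Meaning = relating to


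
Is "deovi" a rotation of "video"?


Word: "video", Candidate: "deovi"
Method: check if candidate is substring of word+word
"videovideo" contains "deovi"? Yes
Is rotation = Yes


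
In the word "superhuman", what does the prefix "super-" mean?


Prefix: super-
Example: superhuman = super- + human
Meaning = above / beyond


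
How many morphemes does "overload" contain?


Word: "overload"
Morphemes: over- + load
Each morpheme carries meaning
= 2 morphemes


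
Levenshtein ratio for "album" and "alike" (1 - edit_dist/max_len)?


Word 1: "album" (length 5)
Word 2: "alike" (length 5)
One optimal edit sequence:
  1. keep 'a'
  2. keep 'l'
  3. substitute 'b' -> 'i'  (+1)
  4. substitute 'u' -> 'k'  (+1)
  5. substitute 'm' -> 'e'  (+1)
Edit distance = 3
Max length = max(5, 5) = 5
Similarity = 1 - 3/5
= 0.4000


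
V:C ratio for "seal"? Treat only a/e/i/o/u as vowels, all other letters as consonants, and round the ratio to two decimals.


Word: "seal"
Vowels (a,e,i,o,u): 2
Consonants: 2
Ratio = 2/2
= 1.00


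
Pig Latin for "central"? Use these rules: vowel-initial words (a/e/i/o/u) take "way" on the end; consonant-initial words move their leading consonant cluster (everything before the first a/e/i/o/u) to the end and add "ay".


Word: "central"
Starts with consonant(s) → move to end, add 'ay'
Consonant cluster: "c"
Pig Latin = "entralcay"


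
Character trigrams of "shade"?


Word: "shade" (length 5)
Number of trigrams = 5 - 3 + 1 = 3
  Position 0: "sha"
  Position 1: "had"
  Position 2: "ade"
Trigrams = "sha", "had", "ade"


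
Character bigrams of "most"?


Word: "most" (length 4)
Number of bigrams = 4 - 2 + 1 = 3
  Position 0: "mo"
  Position 1: "os"
  Position 2: "st"
Bigrams = "mo", "os", "st"


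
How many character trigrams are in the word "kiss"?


Word: "kiss" (length 4)
Number of 3-grams = length - 3 + 1 = 4 - 3 + 1
= 2


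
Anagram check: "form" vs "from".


Word 1: "form" → sorted: fmor
Word 2: "from" → sorted: fmor
Same letters? fmor == fmor
Anagram = Yes


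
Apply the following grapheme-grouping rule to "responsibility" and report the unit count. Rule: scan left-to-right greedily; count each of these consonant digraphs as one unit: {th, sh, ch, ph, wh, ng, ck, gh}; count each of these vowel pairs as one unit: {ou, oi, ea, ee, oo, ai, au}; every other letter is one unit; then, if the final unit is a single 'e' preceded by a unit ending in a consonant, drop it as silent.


Word: "responsibility" (14 letters)
Left-to-right scan:
  1. 'r' (letter)
  2. 'e' (letter)
  3. 's' (letter)
  4. 'p' (letter)
  5. 'o' (letter)
  6. 'n' (letter)
  7. 's' (letter)
  8. 'i' (letter)
  9. 'b' (letter)
  10. 'i' (letter)
  11. 'l' (letter)
  12. 'i' (letter)
  13. 't' (letter)
  14. 'y' (letter)
Units from scan: 14
Sound units = 14 units


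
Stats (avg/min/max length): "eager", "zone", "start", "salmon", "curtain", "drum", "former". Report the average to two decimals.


Lengths: "eager"=5, "zone"=4, "start"=5, "salmon"=6, "curtain"=7, "drum"=4, "former"=6
Sum = 37, Count = 7
Average = 37/7 = 5.29
= avg=5.29, min=4, max=7


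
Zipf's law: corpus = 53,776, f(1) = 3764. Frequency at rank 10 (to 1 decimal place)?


Zipf's law: f(r) = f(1) / r
f(1) = 3764
f(10) = 3764 / 10
= 376.4 occurrences


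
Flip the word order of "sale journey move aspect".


Original: "sale journey move aspect"
Words (1..n): sale | journey | move | aspect
Reversed (n..1): aspect | move | journey | sale
Result = "aspect move journey sale"


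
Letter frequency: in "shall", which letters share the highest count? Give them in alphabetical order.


Word: "shall"
Letter counts:
  'a': 1
  'h': 1
  'l': 2
  's': 1
Maximum count = 2
Most frequent = 'l' (2 times each)


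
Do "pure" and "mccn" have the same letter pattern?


Pattern of "pure": [0, 1, 2, 3]
Pattern of "mccn": [0, 1, 1, 2]
Patterns do not match
Same pattern = No


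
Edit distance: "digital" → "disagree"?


Word 1: "digital" (length 7)
Word 2: "disagree" (length 8)
One optimal edit sequence (insert/delete/substitute each cost 1):
  1. keep 'd'
  2. keep 'i'
  3. insert 's'  (+1)
  4. substitute 'g' -> 'a'  (+1)
  5. substitute 'i' -> 'g'  (+1)
  6. substitute 't' -> 'r'  (+1)
  7. substitute 'a' -> 'e'  (+1)
  8. substitute 'l' -> 'e'  (+1)
Total edit operations: 6
Edit distance = 6


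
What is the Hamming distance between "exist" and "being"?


Comparing character by character (same length = 5):
  Pos 0: 'e' vs 'b' !=
  Pos 1: 'x' vs 'e' !=
  Pos 2: 'i' vs 'i' =
  Pos 3: 's' vs 'n' !=
  Pos 4: 't' vs 'g' !=
Hamming distance = 4


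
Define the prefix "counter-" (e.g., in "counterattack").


Prefix: counter-
As in: counterattack -> counter- + attack
Meaning = against / opposite


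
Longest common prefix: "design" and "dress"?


Word 1: "design"
Word 2: "dress"
Comparing from start:
  Pos 0: 'd' == 'd'
  Pos 1: 'e' != 'r' (stop)
LCP = "d" (length 1)


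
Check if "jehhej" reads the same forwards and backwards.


Word: "jehhej"
Reversed: "jehhej"
Forward == Backward? jehhej == jehhej
Palindrome = Yes


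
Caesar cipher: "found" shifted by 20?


Word: "found"
Shift: 20
Each letter → (letter + shift) mod 26:
  'f' (5) + 20 = 25 → 'z'
  'o' (14) + 20 = 8 → 'i'
  'u' (20) + 20 = 14 → 'o'
  'n' (13) + 20 = 7 → 'h'
  'd' (3) + 20 = 23 → 'x'
Result = "ziohx"


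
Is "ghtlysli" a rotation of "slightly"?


Word: "slightly", Candidate: "ghtlysli"
Method: check if candidate is substring of word+word
"slightlyslightly" contains "ghtlysli"? Yes
Is rotation = Yes


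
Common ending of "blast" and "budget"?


Word 1: "blast"
Word 2: "budget"
Comparing from end:
  Pos -1: 't' == 't'
  Pos -2: 's' != 'e' (stop)
LCS = "t" (length 1)


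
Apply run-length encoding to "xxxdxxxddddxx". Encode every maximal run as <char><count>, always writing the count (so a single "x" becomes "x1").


String: "xxxdxxxddddxx"
Scanning for consecutive runs:
  'x' x 3
  'd' x 1
  'x' x 3
  'd' x 4
  'x' x 2
RLE = "x3d1x3d4x2"


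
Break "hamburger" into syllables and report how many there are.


Word: "hamburger"
Syllable breakdown: ham · bur · ger
Counting: 3 parts
= 3 syllables


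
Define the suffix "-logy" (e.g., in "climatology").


Suffix: -logy
Example: climatology (climate + -logy, with a spelling change)
Meaning = study of


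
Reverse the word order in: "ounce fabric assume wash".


Original: "ounce fabric assume wash"
Words (1..n): ounce | fabric | assume | wash
Reversed (n..1): wash | assume | fabric | ounce
Result = "wash assume fabric ounce"
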